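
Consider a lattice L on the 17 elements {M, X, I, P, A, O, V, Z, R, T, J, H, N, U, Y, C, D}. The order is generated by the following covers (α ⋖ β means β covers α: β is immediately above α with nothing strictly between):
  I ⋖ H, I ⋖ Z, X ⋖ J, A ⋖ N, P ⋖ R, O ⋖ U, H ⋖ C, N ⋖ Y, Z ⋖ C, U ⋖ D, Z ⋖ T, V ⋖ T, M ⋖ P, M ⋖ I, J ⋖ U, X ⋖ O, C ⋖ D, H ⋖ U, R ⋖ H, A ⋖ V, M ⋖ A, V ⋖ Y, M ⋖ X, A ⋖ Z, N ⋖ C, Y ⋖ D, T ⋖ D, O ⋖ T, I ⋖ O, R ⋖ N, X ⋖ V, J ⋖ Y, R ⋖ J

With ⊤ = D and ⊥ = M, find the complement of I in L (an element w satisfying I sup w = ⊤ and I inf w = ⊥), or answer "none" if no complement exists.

Y

Need w with I ∨ w = D and I ∧ w = M.
Checking each element gives: Y.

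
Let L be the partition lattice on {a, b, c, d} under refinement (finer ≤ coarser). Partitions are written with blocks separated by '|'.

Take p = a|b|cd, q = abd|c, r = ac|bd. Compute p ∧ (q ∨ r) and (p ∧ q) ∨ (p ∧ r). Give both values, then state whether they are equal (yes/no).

q ∨ r = abcd, so p ∧ (q ∨ r) = a|b|cd ∧ abcd = a|b|cd.
p ∧ q = a|b|c|d and p ∧ r = a|b|c|d, so (p ∧ q) ∨ (p ∧ r) = a|b|c|d ∨ a|b|c|d = a|b|c|d.
Equal: no.

a|b|cd; a|b|c|d; no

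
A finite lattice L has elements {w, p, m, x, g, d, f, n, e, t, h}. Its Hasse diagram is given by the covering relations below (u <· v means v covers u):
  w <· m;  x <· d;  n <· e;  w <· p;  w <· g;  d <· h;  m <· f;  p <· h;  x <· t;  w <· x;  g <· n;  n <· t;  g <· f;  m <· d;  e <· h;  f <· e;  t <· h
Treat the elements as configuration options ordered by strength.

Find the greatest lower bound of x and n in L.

Common lower bounds of {x, n}: w.
The greatest among these is w.

w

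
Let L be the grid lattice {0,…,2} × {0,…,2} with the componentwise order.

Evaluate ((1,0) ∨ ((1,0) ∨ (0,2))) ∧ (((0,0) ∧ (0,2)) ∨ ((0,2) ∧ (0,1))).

(0,1)

(1,0) ∨ (0,2) = (1,2)
(1,0) ∨ (1,2) = (1,2)
(0,0) ∧ (0,2) = (0,0)
(0,2) ∧ (0,1) = (0,1)
(0,0) ∨ (0,1) = (0,1)
(1,2) ∧ (0,1) = (0,1)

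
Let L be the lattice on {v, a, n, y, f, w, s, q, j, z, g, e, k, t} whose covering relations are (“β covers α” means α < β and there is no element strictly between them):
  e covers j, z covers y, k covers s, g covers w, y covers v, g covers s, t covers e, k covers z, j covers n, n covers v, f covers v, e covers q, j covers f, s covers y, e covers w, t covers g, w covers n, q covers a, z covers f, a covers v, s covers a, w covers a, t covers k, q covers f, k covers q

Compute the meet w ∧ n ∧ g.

n

Common lower bounds of {w, n, g}: n, v.
The greatest among these is n.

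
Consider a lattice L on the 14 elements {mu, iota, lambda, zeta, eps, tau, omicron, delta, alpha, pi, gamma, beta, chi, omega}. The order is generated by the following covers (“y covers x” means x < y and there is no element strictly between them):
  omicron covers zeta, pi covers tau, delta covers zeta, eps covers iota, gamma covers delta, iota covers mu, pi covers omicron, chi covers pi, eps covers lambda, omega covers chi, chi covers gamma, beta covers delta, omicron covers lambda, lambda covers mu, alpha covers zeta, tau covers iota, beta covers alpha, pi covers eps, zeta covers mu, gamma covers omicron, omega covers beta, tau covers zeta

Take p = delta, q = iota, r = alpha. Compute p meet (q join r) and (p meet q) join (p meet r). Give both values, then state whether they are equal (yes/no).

delta; zeta; no

q join r = omega, so p meet (q join r) = delta meet omega = delta.
p meet q = mu and p meet r = zeta, so (p meet q) join (p meet r) = mu join zeta = zeta.
Equal: no.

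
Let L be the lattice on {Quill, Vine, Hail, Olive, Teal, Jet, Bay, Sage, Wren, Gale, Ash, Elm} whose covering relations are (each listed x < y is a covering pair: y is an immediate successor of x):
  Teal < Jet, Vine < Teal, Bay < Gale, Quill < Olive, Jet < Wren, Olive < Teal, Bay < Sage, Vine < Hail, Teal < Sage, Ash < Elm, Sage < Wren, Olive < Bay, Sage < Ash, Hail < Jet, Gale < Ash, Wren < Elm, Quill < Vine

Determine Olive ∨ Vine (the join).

Teal

Common upper bounds of {Olive, Vine}: Ash, Elm, Jet, Sage, Teal, Wren.
The least among these is Teal.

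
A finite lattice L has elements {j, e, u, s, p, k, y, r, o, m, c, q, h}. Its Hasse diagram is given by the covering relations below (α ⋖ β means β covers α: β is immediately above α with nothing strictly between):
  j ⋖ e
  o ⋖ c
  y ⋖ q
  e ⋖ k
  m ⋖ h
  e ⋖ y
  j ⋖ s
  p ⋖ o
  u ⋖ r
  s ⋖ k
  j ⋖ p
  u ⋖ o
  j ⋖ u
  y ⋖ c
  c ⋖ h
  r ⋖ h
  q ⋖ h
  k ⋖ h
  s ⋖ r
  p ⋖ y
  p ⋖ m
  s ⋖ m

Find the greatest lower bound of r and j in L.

j

Common lower bounds of {r, j}: j.
The greatest among these is j.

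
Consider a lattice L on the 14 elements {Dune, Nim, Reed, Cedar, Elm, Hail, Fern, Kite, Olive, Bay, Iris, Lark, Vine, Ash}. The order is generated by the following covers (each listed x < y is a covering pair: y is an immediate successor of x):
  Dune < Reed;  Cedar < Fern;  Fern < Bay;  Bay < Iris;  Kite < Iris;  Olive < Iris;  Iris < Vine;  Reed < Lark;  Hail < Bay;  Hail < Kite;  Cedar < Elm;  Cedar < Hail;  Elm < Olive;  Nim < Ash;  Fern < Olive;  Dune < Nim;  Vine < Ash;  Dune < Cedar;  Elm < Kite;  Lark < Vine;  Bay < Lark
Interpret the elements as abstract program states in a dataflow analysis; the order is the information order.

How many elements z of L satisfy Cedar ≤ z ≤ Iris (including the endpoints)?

8

The interval [Cedar, Iris] = {Bay, Cedar, Elm, Fern, Hail, Iris, Kite, Olive}, which has 8 elements.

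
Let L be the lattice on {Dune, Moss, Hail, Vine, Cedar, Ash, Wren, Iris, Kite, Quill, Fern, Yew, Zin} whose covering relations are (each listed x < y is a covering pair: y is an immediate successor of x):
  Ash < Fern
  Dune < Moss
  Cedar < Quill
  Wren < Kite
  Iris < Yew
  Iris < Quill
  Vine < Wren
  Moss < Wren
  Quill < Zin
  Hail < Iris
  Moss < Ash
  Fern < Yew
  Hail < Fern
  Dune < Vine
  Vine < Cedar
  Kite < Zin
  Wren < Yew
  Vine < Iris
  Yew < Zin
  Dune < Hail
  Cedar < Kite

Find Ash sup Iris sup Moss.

Yew

Common upper bounds of {Ash, Iris, Moss}: Yew, Zin.
The least among these is Yew.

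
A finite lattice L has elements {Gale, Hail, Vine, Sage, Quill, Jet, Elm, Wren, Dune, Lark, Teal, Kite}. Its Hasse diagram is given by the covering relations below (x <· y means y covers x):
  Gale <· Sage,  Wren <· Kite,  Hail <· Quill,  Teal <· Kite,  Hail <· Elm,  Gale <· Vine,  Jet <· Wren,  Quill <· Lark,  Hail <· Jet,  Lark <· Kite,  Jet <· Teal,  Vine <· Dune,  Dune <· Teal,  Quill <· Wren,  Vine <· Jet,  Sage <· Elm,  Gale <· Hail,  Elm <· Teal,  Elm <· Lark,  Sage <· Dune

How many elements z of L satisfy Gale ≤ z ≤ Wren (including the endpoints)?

The interval [Gale, Wren] = {Gale, Hail, Jet, Quill, Vine, Wren}, which has 6 elements.

6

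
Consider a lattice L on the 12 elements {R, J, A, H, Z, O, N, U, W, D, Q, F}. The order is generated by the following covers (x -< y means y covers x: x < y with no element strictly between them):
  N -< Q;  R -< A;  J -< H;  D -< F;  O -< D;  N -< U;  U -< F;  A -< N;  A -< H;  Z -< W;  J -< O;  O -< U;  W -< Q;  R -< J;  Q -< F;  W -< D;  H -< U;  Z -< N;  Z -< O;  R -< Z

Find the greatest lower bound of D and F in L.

Common lower bounds of {D, F}: D, J, O, R, W, Z.
The greatest among these is D.

D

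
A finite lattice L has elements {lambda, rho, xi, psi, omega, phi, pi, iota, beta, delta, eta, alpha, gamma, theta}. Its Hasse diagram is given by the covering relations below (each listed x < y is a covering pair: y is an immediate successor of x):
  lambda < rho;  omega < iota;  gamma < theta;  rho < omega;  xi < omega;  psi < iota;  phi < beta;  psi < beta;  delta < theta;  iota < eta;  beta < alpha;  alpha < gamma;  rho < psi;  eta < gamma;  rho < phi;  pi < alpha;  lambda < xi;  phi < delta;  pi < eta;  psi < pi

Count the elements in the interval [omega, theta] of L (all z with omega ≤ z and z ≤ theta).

The interval [omega, theta] = {eta, gamma, iota, omega, theta}, which has 5 elements.

5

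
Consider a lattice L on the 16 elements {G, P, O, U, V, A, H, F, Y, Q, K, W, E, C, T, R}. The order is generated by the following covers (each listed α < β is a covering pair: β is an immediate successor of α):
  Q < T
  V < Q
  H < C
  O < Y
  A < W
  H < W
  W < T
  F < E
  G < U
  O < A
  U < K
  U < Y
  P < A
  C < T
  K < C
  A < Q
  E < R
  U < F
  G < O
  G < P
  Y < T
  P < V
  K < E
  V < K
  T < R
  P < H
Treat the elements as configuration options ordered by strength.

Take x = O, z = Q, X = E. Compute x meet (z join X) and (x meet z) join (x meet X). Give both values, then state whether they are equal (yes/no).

z join X = R, so x meet (z join X) = O meet R = O.
x meet z = O and x meet X = G, so (x meet z) join (x meet X) = O join G = O.
Equal: yes.

O; O; yes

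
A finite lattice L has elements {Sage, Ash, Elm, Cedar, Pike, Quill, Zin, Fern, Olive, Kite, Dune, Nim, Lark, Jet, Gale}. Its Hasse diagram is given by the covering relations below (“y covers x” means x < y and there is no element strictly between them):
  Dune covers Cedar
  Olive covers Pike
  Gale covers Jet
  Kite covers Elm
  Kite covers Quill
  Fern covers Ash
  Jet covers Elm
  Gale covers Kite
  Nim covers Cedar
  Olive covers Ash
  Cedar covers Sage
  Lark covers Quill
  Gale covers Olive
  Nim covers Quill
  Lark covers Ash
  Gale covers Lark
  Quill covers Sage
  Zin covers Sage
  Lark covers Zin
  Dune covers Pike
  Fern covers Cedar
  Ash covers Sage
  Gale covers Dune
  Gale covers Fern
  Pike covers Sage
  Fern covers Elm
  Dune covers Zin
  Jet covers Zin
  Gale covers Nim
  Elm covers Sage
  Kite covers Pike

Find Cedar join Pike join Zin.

Common upper bounds of {Cedar, Pike, Zin}: Dune, Gale.
The least among these is Dune.

Dune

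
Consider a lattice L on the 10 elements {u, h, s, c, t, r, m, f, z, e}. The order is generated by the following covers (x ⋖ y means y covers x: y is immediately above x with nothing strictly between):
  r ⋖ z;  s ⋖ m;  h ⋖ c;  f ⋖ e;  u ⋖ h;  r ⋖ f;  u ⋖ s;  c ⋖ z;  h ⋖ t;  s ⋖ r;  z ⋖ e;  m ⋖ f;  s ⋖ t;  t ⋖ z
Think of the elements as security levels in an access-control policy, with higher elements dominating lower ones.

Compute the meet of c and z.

Common lower bounds of {c, z}: c, h, u.
The greatest among these is c.

c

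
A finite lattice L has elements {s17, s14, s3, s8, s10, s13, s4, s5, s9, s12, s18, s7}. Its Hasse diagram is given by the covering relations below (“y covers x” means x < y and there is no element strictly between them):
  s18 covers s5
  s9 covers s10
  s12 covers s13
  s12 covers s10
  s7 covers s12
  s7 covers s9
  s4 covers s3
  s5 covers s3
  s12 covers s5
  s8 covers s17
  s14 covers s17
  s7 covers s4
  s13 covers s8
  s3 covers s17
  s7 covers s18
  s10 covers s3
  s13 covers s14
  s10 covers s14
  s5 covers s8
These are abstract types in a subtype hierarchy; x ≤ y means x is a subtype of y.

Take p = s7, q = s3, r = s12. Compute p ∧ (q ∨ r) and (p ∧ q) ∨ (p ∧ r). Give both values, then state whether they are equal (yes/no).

q ∨ r = s12, so p ∧ (q ∨ r) = s7 ∧ s12 = s12.
p ∧ q = s3 and p ∧ r = s12, so (p ∧ q) ∨ (p ∧ r) = s3 ∨ s12 = s12.
Equal: yes.

s12; s12; yes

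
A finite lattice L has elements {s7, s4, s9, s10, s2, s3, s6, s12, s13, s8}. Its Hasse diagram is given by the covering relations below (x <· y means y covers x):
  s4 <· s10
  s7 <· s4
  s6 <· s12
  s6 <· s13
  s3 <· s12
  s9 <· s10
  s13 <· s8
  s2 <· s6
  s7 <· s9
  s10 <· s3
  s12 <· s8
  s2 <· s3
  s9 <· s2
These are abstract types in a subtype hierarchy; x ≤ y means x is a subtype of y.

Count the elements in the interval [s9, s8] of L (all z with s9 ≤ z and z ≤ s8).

8

The interval [s9, s8] = {s10, s12, s13, s2, s3, s6, s8, s9}, which has 8 elements.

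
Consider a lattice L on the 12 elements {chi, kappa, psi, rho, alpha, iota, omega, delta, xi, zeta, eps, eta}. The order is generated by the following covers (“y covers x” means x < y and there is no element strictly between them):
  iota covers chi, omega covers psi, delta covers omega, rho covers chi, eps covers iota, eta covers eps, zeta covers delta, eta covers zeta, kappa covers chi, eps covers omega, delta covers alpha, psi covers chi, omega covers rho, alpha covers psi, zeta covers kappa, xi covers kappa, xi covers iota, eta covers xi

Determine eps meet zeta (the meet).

Common lower bounds of {eps, zeta}: chi, omega, psi, rho.
The greatest among these is omega.

omega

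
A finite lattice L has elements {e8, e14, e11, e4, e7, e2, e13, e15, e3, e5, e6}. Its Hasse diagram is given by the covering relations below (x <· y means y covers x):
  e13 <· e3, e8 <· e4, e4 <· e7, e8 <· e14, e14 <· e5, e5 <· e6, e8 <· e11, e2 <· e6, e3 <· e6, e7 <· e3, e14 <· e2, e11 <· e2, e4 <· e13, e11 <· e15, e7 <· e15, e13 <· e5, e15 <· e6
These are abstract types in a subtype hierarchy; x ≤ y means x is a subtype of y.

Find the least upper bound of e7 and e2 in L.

e6

Common upper bounds of {e7, e2}: e6.
The least among these is e6.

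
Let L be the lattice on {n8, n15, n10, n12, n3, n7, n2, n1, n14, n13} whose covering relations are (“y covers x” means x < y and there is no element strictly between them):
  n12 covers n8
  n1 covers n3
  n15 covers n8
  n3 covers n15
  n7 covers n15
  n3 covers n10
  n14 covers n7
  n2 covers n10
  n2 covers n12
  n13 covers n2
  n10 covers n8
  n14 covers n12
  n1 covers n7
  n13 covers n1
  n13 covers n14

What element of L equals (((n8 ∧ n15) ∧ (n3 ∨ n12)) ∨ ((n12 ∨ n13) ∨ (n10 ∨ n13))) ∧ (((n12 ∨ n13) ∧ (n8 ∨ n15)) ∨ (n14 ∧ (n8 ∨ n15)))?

n8 ∧ n15 = n8
n3 ∨ n12 = n13
n8 ∧ n13 = n8
n12 ∨ n13 = n13
n10 ∨ n13 = n13
n13 ∨ n13 = n13
n8 ∨ n13 = n13
n12 ∨ n13 = n13
n8 ∨ n15 = n15
n13 ∧ n15 = n15
n8 ∨ n15 = n15
n14 ∧ n15 = n15
n15 ∨ n15 = n15
n13 ∧ n15 = n15

n15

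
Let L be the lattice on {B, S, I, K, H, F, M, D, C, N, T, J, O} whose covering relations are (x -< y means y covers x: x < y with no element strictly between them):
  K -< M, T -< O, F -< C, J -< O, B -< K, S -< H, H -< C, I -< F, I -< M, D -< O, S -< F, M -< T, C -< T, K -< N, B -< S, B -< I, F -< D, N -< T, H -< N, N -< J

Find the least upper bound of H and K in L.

N

Common upper bounds of {H, K}: J, N, O, T.
The least among these is N.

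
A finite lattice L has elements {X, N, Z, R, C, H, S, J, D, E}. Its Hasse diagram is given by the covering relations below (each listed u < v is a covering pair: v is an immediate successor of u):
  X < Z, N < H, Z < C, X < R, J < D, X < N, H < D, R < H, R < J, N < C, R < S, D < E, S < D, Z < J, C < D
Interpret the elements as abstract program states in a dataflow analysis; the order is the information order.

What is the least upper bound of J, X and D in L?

Common upper bounds of {J, X, D}: D, E.
The least among these is D.

D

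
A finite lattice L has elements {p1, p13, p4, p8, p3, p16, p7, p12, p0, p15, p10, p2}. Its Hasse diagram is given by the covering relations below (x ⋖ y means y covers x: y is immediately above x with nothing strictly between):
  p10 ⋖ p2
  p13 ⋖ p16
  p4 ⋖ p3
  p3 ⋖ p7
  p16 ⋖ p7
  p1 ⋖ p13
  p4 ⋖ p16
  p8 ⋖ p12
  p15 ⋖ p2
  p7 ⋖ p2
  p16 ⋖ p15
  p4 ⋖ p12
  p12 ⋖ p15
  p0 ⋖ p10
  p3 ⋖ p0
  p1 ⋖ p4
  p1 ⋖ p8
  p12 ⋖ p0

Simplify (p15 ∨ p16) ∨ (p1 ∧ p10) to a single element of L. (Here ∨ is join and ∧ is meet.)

p15

p15 ∨ p16 = p15
p1 ∧ p10 = p1
p15 ∨ p1 = p15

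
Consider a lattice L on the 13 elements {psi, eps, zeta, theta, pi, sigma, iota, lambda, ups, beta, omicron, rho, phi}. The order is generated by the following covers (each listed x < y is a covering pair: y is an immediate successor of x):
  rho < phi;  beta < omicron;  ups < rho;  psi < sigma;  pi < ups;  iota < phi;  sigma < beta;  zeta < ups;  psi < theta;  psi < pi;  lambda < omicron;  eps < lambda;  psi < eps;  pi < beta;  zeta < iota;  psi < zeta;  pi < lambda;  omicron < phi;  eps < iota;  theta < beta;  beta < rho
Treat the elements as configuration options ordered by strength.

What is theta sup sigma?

beta

Common upper bounds of {theta, sigma}: beta, omicron, phi, rho.
The least among these is beta.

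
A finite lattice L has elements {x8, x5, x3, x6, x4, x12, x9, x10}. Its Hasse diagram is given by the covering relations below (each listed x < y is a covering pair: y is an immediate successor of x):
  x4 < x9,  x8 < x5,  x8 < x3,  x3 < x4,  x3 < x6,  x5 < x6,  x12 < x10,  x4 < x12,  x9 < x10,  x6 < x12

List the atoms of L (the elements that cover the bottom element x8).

x3, x5

The atoms are exactly the elements that cover x8: x3, x5.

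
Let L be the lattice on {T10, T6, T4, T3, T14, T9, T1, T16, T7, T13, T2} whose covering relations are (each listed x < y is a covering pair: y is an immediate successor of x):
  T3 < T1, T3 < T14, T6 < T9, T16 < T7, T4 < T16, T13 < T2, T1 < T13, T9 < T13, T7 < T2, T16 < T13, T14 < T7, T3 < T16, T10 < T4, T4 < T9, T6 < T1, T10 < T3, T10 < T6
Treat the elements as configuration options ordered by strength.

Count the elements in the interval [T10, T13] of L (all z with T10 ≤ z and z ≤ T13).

The interval [T10, T13] = {T1, T10, T13, T16, T3, T4, T6, T9}, which has 8 elements.

8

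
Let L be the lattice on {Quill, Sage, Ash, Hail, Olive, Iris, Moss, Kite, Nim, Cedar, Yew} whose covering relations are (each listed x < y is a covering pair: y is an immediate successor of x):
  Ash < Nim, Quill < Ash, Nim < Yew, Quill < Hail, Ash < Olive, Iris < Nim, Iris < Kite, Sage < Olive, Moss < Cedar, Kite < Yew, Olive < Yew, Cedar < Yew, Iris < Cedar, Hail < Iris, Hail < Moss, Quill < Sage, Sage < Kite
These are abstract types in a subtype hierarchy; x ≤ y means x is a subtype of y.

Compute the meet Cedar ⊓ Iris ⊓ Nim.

Iris

Common lower bounds of {Cedar, Iris, Nim}: Hail, Iris, Quill.
The greatest among these is Iris.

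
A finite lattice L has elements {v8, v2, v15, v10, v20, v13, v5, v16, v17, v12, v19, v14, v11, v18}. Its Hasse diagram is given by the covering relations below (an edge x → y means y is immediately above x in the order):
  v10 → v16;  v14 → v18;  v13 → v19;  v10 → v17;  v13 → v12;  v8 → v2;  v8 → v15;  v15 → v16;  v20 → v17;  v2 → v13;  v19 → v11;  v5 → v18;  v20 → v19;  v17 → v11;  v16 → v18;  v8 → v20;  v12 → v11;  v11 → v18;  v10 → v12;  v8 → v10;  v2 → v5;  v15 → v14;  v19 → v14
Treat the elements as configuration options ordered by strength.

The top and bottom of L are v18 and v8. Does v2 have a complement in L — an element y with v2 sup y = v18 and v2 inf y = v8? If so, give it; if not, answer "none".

v16

Need y with v2 ∨ y = v18 and v2 ∧ y = v8.
Checking each element gives: v16.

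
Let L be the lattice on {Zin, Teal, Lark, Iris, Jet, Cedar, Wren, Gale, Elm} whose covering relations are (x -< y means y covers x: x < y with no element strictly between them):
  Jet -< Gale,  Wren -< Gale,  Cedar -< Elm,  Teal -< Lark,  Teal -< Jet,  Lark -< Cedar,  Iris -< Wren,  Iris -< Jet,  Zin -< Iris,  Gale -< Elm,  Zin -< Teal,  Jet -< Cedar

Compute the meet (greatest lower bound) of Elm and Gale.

Gale

Common lower bounds of {Elm, Gale}: Gale, Iris, Jet, Teal, Wren, Zin.
The greatest among these is Gale.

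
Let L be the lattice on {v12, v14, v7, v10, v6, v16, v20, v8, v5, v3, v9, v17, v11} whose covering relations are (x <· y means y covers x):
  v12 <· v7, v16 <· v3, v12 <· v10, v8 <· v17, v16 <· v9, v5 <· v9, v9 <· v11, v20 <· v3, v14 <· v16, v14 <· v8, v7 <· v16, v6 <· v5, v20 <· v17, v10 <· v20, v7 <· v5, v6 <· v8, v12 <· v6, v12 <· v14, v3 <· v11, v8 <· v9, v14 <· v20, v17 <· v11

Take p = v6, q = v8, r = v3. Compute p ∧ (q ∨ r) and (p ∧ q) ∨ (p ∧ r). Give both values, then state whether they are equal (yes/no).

v6; v6; yes

q ∨ r = v11, so p ∧ (q ∨ r) = v6 ∧ v11 = v6.
p ∧ q = v6 and p ∧ r = v12, so (p ∧ q) ∨ (p ∧ r) = v6 ∨ v12 = v6.
Equal: yes.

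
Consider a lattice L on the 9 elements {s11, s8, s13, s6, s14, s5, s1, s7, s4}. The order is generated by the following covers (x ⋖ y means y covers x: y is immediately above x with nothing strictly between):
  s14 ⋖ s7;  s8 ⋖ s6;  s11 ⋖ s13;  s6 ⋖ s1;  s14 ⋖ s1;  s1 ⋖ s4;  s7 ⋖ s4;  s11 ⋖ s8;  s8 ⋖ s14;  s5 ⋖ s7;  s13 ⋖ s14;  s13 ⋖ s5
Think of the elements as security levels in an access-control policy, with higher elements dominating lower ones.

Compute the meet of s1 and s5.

Common lower bounds of {s1, s5}: s11, s13.
The greatest among these is s13.

s13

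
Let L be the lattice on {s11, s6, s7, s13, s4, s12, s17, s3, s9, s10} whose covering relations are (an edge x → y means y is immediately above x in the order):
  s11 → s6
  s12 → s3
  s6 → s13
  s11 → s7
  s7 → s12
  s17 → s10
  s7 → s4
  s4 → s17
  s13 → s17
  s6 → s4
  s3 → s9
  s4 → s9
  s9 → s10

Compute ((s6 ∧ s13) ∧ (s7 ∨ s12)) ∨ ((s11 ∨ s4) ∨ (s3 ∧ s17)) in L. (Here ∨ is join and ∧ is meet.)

s4

s6 ∧ s13 = s6
s7 ∨ s12 = s12
s6 ∧ s12 = s11
s11 ∨ s4 = s4
s3 ∧ s17 = s7
s4 ∨ s7 = s4
s11 ∨ s4 = s4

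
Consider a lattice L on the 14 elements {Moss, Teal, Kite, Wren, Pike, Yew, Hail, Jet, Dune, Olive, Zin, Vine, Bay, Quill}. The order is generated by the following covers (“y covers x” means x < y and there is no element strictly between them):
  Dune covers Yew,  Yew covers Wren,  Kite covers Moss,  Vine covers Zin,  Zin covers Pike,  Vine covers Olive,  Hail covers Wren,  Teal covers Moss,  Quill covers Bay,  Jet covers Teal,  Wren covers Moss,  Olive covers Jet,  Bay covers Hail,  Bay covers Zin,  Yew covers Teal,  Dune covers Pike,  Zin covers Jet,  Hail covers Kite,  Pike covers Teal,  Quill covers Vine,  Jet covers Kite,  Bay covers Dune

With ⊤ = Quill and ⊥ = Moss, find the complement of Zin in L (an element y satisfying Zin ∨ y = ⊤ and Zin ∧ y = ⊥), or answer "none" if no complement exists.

For every candidate y, either Zin ∨ y ≠ Quill or Zin ∧ y ≠ Moss; no complement exists.

none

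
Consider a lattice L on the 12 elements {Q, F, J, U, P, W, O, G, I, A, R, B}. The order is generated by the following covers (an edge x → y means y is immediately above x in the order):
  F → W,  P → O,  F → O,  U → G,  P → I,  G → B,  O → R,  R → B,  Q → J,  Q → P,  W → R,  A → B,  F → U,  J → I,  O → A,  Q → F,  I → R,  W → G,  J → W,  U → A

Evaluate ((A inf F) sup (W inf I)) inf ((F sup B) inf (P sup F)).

A ∧ F = F
W ∧ I = J
F ∨ J = W
F ∨ B = B
P ∨ F = O
B ∧ O = O
W ∧ O = F

F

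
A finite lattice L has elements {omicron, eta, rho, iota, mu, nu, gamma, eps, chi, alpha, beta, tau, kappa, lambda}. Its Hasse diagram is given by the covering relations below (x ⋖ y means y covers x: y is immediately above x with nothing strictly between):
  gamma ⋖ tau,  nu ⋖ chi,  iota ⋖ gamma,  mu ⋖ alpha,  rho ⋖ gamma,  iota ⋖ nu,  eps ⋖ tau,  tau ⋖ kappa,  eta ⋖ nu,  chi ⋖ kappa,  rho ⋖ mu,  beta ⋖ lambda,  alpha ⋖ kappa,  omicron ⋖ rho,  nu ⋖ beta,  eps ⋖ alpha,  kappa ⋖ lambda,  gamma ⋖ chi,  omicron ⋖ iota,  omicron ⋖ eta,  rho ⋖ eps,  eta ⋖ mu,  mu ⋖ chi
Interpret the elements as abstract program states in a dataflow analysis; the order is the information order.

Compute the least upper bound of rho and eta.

Common upper bounds of {rho, eta}: alpha, chi, kappa, lambda, mu.
The least among these is mu.

mu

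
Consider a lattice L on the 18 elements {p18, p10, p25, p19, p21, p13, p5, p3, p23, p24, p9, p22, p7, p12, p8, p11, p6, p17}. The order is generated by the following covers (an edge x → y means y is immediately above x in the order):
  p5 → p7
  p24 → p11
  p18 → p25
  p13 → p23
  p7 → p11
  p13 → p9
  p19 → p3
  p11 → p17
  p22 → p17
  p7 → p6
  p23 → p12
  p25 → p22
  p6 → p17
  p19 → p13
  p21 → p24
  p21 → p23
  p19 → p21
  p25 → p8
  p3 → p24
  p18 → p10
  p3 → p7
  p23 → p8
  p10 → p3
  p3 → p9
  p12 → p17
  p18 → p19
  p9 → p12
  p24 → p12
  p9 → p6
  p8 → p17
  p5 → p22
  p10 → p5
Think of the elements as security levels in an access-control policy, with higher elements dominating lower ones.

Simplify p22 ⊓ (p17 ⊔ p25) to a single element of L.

p22

p17 ∨ p25 = p17
p22 ∧ p17 = p22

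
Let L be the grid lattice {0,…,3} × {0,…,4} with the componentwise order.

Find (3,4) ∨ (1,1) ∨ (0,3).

Common upper bounds of {(3,4), (1,1), (0,3)}: (3,4).
The least among these is (3,4).

(3,4)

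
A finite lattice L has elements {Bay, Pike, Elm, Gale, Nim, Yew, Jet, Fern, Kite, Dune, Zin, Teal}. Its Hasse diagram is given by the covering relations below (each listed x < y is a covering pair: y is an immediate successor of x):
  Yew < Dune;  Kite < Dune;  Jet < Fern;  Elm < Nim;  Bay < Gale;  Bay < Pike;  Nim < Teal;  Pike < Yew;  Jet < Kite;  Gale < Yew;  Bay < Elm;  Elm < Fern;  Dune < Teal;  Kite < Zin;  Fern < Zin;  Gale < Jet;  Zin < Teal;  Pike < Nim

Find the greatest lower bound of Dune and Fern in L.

Jet

Common lower bounds of {Dune, Fern}: Bay, Gale, Jet.
The greatest among these is Jet.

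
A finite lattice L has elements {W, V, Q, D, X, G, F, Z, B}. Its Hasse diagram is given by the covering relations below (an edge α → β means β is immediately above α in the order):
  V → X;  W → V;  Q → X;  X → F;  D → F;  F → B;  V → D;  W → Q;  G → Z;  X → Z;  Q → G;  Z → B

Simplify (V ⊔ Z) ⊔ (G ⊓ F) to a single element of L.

V ∨ Z = Z
G ∧ F = Q
Z ∨ Q = Z

Z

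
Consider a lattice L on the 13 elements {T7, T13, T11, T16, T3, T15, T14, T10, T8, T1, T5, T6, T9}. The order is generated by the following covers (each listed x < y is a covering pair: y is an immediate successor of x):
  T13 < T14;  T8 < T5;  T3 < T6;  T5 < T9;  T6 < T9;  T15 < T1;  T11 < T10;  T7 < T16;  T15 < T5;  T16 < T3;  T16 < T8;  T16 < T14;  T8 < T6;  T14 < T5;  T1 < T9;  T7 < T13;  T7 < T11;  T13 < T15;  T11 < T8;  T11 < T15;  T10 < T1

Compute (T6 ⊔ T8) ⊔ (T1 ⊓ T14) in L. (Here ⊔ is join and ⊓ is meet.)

T9

T6 ∨ T8 = T6
T1 ∧ T14 = T13
T6 ∨ T13 = T9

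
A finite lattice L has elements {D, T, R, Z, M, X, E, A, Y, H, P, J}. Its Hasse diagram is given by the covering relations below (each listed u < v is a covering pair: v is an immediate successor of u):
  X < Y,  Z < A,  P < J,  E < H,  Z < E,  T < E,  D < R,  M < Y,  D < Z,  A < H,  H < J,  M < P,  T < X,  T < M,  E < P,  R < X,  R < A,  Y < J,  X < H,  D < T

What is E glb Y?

T

Common lower bounds of {E, Y}: D, T.
The greatest among these is T.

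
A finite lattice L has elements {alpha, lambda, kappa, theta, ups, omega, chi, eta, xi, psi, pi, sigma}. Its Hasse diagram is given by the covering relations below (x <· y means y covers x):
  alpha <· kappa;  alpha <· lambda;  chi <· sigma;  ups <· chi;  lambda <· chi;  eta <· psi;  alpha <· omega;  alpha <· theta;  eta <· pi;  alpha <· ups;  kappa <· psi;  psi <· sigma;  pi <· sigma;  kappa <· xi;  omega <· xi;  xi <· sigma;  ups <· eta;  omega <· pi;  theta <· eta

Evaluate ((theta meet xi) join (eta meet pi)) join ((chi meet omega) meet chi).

eta

theta ∧ xi = alpha
eta ∧ pi = eta
alpha ∨ eta = eta
chi ∧ omega = alpha
alpha ∧ chi = alpha
eta ∨ alpha = eta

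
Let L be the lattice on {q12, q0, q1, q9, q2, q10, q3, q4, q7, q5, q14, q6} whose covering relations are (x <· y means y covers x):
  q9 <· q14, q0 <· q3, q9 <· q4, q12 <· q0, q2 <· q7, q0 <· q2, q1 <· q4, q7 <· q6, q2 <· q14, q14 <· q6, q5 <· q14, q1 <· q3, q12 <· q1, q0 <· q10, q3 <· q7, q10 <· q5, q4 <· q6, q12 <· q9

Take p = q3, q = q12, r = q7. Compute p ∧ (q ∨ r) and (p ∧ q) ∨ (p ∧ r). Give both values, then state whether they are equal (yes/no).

q3; q3; yes

q ∨ r = q7, so p ∧ (q ∨ r) = q3 ∧ q7 = q3.
p ∧ q = q12 and p ∧ r = q3, so (p ∧ q) ∨ (p ∧ r) = q12 ∨ q3 = q3.
Equal: yes.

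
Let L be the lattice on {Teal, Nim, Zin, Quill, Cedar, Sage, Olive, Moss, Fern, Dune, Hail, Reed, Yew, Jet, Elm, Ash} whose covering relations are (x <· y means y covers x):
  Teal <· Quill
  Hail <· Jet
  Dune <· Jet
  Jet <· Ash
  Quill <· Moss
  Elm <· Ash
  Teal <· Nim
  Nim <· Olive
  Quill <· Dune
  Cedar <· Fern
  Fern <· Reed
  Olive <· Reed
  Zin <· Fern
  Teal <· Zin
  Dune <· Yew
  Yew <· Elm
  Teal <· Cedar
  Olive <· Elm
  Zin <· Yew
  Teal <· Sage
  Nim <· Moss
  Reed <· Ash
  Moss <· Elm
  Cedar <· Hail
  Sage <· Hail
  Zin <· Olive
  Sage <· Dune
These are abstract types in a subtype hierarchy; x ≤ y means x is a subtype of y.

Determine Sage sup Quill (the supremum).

Common upper bounds of {Sage, Quill}: Ash, Dune, Elm, Jet, Yew.
The least among these is Dune.

Dune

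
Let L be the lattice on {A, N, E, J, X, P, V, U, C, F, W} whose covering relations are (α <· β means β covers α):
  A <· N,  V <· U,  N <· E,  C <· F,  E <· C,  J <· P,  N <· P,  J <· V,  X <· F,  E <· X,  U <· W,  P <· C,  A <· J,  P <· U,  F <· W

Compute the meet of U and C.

P

Common lower bounds of {U, C}: A, J, N, P.
The greatest among these is P.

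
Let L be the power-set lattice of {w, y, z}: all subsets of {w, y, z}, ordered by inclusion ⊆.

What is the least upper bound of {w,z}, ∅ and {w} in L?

{w,z}

Under ⊆, join is union: {w,z} ∪ ∅ ∪ {w} = {w,z}.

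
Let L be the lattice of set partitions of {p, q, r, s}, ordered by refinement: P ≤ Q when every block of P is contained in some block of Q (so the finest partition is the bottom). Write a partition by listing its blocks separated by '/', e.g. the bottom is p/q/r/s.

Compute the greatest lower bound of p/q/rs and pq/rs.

The meet (common refinement) of p/q/rs and pq/rs intersects blocks pairwise, giving p/q/rs.

p/q/rs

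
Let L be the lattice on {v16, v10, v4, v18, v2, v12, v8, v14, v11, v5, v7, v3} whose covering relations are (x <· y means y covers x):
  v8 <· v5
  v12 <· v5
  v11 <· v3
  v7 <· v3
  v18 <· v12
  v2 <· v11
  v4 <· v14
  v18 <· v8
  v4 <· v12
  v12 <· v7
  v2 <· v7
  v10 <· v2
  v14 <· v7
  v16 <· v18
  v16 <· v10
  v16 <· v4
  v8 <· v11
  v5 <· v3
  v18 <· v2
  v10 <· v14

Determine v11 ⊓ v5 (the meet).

v8

Common lower bounds of {v11, v5}: v16, v18, v8.
The greatest among these is v8.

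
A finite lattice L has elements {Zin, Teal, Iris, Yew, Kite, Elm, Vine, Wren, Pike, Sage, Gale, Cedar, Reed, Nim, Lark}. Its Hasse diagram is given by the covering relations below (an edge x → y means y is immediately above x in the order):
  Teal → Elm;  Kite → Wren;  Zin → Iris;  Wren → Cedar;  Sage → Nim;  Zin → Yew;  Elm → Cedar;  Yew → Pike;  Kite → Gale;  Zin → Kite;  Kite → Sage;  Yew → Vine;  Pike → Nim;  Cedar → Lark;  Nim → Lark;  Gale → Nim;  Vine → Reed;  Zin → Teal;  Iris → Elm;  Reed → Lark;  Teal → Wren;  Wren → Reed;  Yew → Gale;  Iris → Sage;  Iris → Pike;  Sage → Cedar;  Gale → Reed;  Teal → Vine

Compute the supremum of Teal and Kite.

Wren

Common upper bounds of {Teal, Kite}: Cedar, Lark, Reed, Wren.
The least among these is Wren.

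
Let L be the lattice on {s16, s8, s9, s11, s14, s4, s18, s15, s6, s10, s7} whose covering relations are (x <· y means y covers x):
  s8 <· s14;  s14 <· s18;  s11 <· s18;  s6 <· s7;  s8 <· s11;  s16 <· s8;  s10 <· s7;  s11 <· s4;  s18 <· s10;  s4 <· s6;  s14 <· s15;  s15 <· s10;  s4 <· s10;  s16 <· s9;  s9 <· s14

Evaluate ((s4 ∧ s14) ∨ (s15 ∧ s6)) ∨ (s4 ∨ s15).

s4 ∧ s14 = s8
s15 ∧ s6 = s8
s8 ∨ s8 = s8
s4 ∨ s15 = s10
s8 ∨ s10 = s10

s10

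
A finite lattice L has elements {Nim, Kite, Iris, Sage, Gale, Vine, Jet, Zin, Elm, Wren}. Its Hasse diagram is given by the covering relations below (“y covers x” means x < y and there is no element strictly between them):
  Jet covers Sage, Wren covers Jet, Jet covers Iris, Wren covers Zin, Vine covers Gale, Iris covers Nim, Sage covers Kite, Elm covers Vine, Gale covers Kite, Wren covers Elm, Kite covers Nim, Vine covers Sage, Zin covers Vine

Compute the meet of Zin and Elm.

Common lower bounds of {Zin, Elm}: Gale, Kite, Nim, Sage, Vine.
The greatest among these is Vine.

Vine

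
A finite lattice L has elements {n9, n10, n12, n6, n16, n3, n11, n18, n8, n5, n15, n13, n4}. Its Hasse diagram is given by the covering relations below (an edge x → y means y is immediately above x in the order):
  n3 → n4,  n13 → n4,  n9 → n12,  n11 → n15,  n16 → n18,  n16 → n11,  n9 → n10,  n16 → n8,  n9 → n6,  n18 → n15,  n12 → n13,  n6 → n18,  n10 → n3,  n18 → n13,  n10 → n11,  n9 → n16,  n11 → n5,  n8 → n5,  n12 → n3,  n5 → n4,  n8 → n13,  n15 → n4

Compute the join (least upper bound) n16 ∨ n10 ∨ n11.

Common upper bounds of {n16, n10, n11}: n11, n15, n4, n5.
The least among these is n11.

n11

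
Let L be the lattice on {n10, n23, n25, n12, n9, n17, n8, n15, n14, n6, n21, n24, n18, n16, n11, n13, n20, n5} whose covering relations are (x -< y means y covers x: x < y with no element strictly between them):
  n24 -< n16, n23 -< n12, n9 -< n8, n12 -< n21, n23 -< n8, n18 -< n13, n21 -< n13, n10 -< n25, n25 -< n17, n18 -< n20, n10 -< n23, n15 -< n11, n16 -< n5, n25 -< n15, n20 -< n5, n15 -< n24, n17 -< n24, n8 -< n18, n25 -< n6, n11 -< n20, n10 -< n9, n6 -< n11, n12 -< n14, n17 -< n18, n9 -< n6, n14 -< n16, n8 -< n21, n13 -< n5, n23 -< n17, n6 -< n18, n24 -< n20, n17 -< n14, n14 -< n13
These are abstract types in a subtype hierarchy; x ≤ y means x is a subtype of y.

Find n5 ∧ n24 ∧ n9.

n10

Common lower bounds of {n5, n24, n9}: n10.
The greatest among these is n10.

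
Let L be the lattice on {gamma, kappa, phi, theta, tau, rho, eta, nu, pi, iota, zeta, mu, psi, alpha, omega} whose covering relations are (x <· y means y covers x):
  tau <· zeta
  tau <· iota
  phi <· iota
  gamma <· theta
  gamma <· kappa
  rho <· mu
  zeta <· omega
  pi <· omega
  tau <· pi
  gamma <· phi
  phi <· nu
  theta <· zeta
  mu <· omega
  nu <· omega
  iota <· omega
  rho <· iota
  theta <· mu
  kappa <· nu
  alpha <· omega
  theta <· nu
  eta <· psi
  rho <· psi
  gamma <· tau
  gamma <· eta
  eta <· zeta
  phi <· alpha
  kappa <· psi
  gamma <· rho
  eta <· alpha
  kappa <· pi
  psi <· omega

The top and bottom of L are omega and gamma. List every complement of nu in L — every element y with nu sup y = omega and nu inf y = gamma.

Need y with nu ∨ y = omega and nu ∧ y = gamma.
Checking each element gives: eta, rho, tau.

eta, rho, tau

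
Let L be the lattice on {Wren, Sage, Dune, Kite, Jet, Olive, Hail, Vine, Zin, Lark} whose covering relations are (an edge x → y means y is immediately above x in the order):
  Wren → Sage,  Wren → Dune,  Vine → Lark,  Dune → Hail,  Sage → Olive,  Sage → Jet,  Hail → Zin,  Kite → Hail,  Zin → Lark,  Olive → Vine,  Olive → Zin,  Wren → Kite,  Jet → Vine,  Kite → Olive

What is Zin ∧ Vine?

Olive

Common lower bounds of {Zin, Vine}: Kite, Olive, Sage, Wren.
The greatest among these is Olive.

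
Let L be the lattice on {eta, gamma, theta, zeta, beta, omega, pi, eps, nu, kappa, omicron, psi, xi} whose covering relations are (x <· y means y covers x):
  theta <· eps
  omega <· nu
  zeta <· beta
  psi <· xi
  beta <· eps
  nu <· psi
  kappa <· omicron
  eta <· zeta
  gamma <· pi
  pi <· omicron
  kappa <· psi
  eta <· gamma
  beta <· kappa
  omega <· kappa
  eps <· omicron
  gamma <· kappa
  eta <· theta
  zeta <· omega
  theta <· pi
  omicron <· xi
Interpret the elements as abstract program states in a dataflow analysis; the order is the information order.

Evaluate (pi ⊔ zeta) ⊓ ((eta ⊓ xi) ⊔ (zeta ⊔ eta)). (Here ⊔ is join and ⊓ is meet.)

zeta

pi ∨ zeta = omicron
eta ∧ xi = eta
zeta ∨ eta = zeta
eta ∨ zeta = zeta
omicron ∧ zeta = zeta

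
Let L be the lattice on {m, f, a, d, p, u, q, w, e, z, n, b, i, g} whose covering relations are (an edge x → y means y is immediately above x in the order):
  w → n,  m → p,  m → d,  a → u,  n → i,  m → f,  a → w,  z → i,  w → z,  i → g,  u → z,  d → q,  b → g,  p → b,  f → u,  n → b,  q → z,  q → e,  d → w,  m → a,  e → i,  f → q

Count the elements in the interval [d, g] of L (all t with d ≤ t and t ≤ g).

9

The interval [d, g] = {b, d, e, g, i, n, q, w, z}, which has 9 elements.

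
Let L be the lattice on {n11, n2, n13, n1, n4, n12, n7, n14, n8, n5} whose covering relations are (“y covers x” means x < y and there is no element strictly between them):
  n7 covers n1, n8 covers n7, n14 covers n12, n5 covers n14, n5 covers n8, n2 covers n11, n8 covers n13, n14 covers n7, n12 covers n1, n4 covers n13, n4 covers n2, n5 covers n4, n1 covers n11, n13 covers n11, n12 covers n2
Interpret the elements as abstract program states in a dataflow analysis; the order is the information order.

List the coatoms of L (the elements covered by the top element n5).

The coatoms are exactly the elements covered by n5: n14, n4, n8.

n14, n4, n8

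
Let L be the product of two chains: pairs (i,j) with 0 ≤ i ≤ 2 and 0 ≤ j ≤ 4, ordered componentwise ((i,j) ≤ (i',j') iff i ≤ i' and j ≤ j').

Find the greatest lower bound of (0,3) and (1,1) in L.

Common lower bounds of {(0,3), (1,1)}: (0,0), (0,1).
The greatest among these is (0,1).

(0,1)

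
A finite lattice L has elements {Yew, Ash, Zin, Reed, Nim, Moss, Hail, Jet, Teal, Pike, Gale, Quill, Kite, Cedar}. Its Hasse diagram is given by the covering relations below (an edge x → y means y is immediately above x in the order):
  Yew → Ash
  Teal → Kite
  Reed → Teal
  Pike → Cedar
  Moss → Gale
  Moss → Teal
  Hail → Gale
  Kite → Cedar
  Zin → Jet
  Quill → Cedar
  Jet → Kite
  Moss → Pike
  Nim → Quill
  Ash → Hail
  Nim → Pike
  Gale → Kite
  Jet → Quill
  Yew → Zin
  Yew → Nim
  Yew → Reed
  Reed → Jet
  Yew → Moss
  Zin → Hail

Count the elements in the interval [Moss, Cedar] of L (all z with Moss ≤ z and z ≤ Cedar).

6

The interval [Moss, Cedar] = {Cedar, Gale, Kite, Moss, Pike, Teal}, which has 6 elements.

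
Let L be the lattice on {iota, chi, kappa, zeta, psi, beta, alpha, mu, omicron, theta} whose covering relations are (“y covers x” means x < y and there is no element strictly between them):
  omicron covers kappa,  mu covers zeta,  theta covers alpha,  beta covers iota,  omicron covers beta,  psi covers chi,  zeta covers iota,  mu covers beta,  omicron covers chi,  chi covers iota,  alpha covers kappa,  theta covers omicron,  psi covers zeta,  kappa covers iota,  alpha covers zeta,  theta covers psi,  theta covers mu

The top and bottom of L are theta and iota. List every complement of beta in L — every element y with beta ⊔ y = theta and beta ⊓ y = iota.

Need y with beta ∨ y = theta and beta ∧ y = iota.
Checking each element gives: alpha, psi.

alpha, psi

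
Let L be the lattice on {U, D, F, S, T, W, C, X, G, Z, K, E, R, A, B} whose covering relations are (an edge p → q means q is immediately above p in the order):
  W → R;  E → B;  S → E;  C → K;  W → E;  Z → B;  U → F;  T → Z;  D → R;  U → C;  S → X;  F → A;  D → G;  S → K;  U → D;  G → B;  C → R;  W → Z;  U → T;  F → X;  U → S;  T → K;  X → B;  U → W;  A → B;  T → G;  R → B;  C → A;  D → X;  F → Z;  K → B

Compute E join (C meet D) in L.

C ∧ D = U
E ∨ U = E

E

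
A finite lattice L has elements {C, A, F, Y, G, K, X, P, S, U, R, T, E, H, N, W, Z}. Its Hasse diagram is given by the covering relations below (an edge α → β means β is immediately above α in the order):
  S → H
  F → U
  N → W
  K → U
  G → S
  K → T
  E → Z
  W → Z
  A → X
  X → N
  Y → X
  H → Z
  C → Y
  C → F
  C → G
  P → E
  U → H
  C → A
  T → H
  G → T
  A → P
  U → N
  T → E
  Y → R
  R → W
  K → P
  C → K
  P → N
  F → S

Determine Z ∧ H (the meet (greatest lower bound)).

H

Common lower bounds of {Z, H}: C, F, G, H, K, S, T, U.
The greatest among these is H.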